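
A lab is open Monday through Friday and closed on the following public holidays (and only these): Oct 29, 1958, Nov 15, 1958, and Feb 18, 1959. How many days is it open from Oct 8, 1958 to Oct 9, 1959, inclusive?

261 working days

Oct 8, 1958 is a Wednesday.
That's 367 days from start to end, counting both.
367 = 7 × 52 + 3, so there are 52 full weeks plus 3 extra days.
Each full week contributes 5 weekdays (Mon–Fri): 52 × 5 = 260.
The 3 extra days are Wed, Thu, Fri — 3 of them qualify.
Total: 260 + 3 = 263.
Holidays: Oct 29, 1958 (Wed); Nov 15, 1958 (Sat); Feb 18, 1959 (Wed).
2 of the 3 holidays fall on weekdays; the rest are weekends and were already excluded.
Business days: 263 − 2 = 261.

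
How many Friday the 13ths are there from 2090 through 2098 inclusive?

Friday-the-13ths by year:
2090: Jan, Oct
2091: Apr, Jul
2092: Jun
2093: Feb, Mar, Nov
2094: Aug
2095: May
2096: Jan, Apr, Jul
2097: Sep, Dec
2098: Jun

16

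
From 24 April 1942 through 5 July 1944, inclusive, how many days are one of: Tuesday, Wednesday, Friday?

24 April 1942 is a Friday.
That's 804 days from start to end, counting both.
804 = 7 × 114 + 6, so there are 114 full weeks plus 6 extra days.
Each full week contributes 3 days from the set (Tue, Wed, Fri): 114 × 3 = 342.
The 6 extra days are Friday, Saturday, Sunday, Monday, Tuesday, Wednesday — 3 of them qualify.
Total: 342 + 3 = 345.

345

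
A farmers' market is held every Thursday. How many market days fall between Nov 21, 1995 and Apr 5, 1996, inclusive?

20 Thursdays

Nov 21, 1995 is a Tuesday.
The range spans 137 days (inclusive of both endpoints).
137 = 7 × 19 + 4, so there are 19 full weeks plus 4 extra days.
Each full week contributes one Thursday: 19 so far.
The 4 extra days are Tuesday, Wednesday, Thursday, Friday — 1 of them qualifies.
Total: 19 + 1 = 20.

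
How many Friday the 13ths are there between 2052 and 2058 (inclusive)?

Friday-the-13ths by year:
2052: Sep, Dec
2053: Jun
2054: Feb, Mar, Nov
2055: Aug
2056: Oct
2057: Apr, Jul
2058: Sep, Dec

12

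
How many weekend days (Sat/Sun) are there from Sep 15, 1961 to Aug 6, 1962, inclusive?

Sep 15, 1961 is a Friday.
The range spans 326 days (inclusive of both endpoints).
326 = 7 × 46 + 4, so there are 46 full weeks plus 4 extra days.
Each full week contributes 2 weekend days (Sat, Sun): 46 × 2 = 92.
The 4 extra days are Friday, Saturday, Sunday, Monday — 2 of them qualify.
Total: 92 + 2 = 94.

94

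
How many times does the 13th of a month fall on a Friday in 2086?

2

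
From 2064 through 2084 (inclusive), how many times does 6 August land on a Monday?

Day of week of August 6 in each year:
2064: Wed, 2065: Thu, 2066: Fri, 2067: Sat, 2068: Mon ✓, 2069: Tue, 2070: Wed, 2071: Thu, 2072: Sat, 2073: Sun, 2074: Mon ✓, 2075: Tue, 2076: Thu, 2077: Fri, 2078: Sat, 2079: Sun, 2080: Tue, 2081: Wed, 2082: Thu, 2083: Fri, 2084: Sun
Mondays: 2068, 2074.

2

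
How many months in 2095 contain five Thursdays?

4

A month has five Thursdays exactly when Thursday falls within its first (length − 28) days.
Jan: 31 days, starts Sat → 5 of Sat, Sun, Mon
Feb: 28 days, starts Tue → 5 of (none)
Mar: 31 days, starts Tue → 5 of Tue, Wed, Thu ✓
Apr: 30 days, starts Fri → 5 of Fri, Sat
May: 31 days, starts Sun → 5 of Sun, Mon, Tue
Jun: 30 days, starts Wed → 5 of Wed, Thu ✓
Jul: 31 days, starts Fri → 5 of Fri, Sat, Sun
Aug: 31 days, starts Mon → 5 of Mon, Tue, Wed
Sep: 30 days, starts Thu → 5 of Thu, Fri ✓
Oct: 31 days, starts Sat → 5 of Sat, Sun, Mon
Nov: 30 days, starts Tue → 5 of Tue, Wed
Dec: 31 days, starts Thu → 5 of Thu, Fri, Sat ✓
Months with five Thursdays: Mar, Jun, Sep, Dec.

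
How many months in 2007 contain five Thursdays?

A month has five Thursdays exactly when Thursday falls within its first (length − 28) days.
Jan: 31 days, starts Mon → 5 of Mon, Tue, Wed
Feb: 28 days, starts Thu → 5 of (none)
Mar: 31 days, starts Thu → 5 of Thu, Fri, Sat ✓
Apr: 30 days, starts Sun → 5 of Sun, Mon
May: 31 days, starts Tue → 5 of Tue, Wed, Thu ✓
Jun: 30 days, starts Fri → 5 of Fri, Sat
Jul: 31 days, starts Sun → 5 of Sun, Mon, Tue
Aug: 31 days, starts Wed → 5 of Wed, Thu, Fri ✓
Sep: 30 days, starts Sat → 5 of Sat, Sun
Oct: 31 days, starts Mon → 5 of Mon, Tue, Wed
Nov: 30 days, starts Thu → 5 of Thu, Fri ✓
Dec: 31 days, starts Sat → 5 of Sat, Sun, Mon
Months with five Thursdays: Mar, May, Aug, Nov.

4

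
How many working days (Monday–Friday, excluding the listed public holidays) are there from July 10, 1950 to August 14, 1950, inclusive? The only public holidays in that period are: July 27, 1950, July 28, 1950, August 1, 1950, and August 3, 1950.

22 working days

July 10, 1950 is a Monday.
From July 10, 1950 to August 14, 1950 is 36 days inclusive.
36 = 7 × 5 + 1, so there are 5 full weeks plus 1 extra day.
Each full week contributes 5 weekdays (Mon–Fri): 5 × 5 = 25.
The 1 extra day is Mon — 1 of them qualifies.
Total: 25 + 1 = 26.
Holidays: July 27, 1950 (Thu); July 28, 1950 (Fri); August 1, 1950 (Tue); August 3, 1950 (Thu).
All 4 holidays fall on weekdays, so subtract 4.
Business days: 26 − 4 = 22.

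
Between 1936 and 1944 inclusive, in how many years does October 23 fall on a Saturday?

Day of week of October 23 in each year:
1936: Fri, 1937: Sat ✓, 1938: Sun, 1939: Mon, 1940: Wed, 1941: Thu, 1942: Fri, 1943: Sat ✓, 1944: Mon
Saturdays: 1937, 1943.

2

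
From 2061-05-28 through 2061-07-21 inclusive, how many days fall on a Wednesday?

8

2061-05-28 is a Saturday.
The range spans 55 days (inclusive of both endpoints).
55 = 7 × 7 + 6, so there are 7 full weeks plus 6 extra days.
Each full week contributes one Wednesday: 7 so far.
The 6 extra days are Saturday, Sunday, Monday, Tuesday, Wednesday, Thursday — 1 of them qualifies.
Total: 7 + 1 = 8.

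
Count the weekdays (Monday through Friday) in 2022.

1 January 2022 is a Saturday.
The range spans 365 days (inclusive of both endpoints).
365 = 7 × 52 + 1, so there are 52 full weeks plus 1 extra day.
Each full week contributes 5 weekdays (Mon–Fri): 52 × 5 = 260.
The 1 extra day is Saturday — none qualify.
Total: 260 + 0 = 260.

260 weekdays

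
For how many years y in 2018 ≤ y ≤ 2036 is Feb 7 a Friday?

3

Day of week of February 7 in each year:
2018: Wed, 2019: Thu, 2020: Fri ✓, 2021: Sun, 2022: Mon, 2023: Tue, 2024: Wed, 2025: Fri ✓, 2026: Sat, 2027: Sun, 2028: Mon, 2029: Wed, 2030: Thu, 2031: Fri ✓, 2032: Sat, 2033: Mon, 2034: Tue, 2035: Wed, 2036: Thu
Fridays: 2020, 2025, 2031.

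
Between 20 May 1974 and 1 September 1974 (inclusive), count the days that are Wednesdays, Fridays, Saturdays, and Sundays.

60

20 May 1974 is a Monday.
From 20 May 1974 to 1 September 1974 is 105 days inclusive.
105 = 7 × 15, so the span is exactly 15 full weeks.
Each full week contributes 4 days from the set (Wed, Fri, Sat, Sun): 15 × 4 = 60.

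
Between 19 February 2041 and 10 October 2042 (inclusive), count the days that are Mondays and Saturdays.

170

19 February 2041 is a Tuesday.
That's 599 days from start to end, counting both.
599 = 7 × 85 + 4, so there are 85 full weeks plus 4 extra days.
Each full week contributes 2 days from the set (Mon, Sat): 85 × 2 = 170.
The 4 extra days are Tuesday, Wednesday, Thursday, Friday — none qualify.
Total: 170 + 0 = 170.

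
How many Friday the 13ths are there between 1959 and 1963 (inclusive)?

10

Friday-the-13ths by year:
1959: Feb, Mar, Nov
1960: May
1961: Jan, Oct
1962: Apr, Jul
1963: Sep, Dec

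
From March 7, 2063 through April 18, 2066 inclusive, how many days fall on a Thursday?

March 7, 2063 is a Wednesday.
That's 1139 days from start to end, counting both.
1139 = 7 × 162 + 5, so there are 162 full weeks plus 5 extra days.
Each full week contributes one Thursday: 162 so far.
The 5 extra days are Wed, Thu, Fri, Sat, Sun — 1 of them qualifies.
Total: 162 + 1 = 163.

163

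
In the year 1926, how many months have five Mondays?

4

A month has five Mondays exactly when Monday falls within its first (length − 28) days.
Jan: 31 days, starts Fri → 5 of Fri, Sat, Sun
Feb: 28 days, starts Mon → 5 of (none)
Mar: 31 days, starts Mon → 5 of Mon, Tue, Wed ✓
Apr: 30 days, starts Thu → 5 of Thu, Fri
May: 31 days, starts Sat → 5 of Sat, Sun, Mon ✓
Jun: 30 days, starts Tue → 5 of Tue, Wed
Jul: 31 days, starts Thu → 5 of Thu, Fri, Sat
Aug: 31 days, starts Sun → 5 of Sun, Mon, Tue ✓
Sep: 30 days, starts Wed → 5 of Wed, Thu
Oct: 31 days, starts Fri → 5 of Fri, Sat, Sun
Nov: 30 days, starts Mon → 5 of Mon, Tue ✓
Dec: 31 days, starts Wed → 5 of Wed, Thu, Fri
Months with five Mondays: Mar, May, Aug, Nov.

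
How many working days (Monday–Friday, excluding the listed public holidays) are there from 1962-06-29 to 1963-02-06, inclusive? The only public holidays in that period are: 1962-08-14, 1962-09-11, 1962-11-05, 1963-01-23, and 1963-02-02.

1962-06-29 is a Friday.
That's 223 days from start to end, counting both.
223 = 7 × 31 + 6, so there are 31 full weeks plus 6 extra days.
Each full week contributes 5 weekdays (Mon–Fri): 31 × 5 = 155.
The 6 extra days are Fri, Sat, Sun, Mon, Tue, Wed — 4 of them qualify.
Total: 155 + 4 = 159.
Holidays: 1962-08-14 (Tue); 1962-09-11 (Tue); 1962-11-05 (Mon); 1963-01-23 (Wed); 1963-02-02 (Sat).
4 of the 5 holidays fall on weekdays; the rest are weekends and were already excluded.
Business days: 159 − 4 = 155.

155 working days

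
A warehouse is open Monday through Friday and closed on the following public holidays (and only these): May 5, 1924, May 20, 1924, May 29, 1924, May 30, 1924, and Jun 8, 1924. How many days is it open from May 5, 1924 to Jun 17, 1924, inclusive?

May 5, 1924 is a Monday.
That's 44 days from start to end, counting both.
44 = 7 × 6 + 2, so there are 6 full weeks plus 2 extra days.
Each full week contributes 5 weekdays (Mon–Fri): 6 × 5 = 30.
The 2 extra days are Mon, Tue — 2 of them qualify.
Total: 30 + 2 = 32.
Holidays: May 5, 1924 (Mon); May 20, 1924 (Tue); May 29, 1924 (Thu); May 30, 1924 (Fri); Jun 8, 1924 (Sun).
4 of the 5 holidays fall on weekdays; the rest are weekends and were already excluded.
Business days: 32 − 4 = 28.

28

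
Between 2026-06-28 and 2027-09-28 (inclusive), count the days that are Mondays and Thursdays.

2026-06-28 is a Sunday.
The range spans 458 days (inclusive of both endpoints).
458 = 7 × 65 + 3, so there are 65 full weeks plus 3 extra days.
Each full week contributes 2 days from the set (Mon, Thu): 65 × 2 = 130.
The 3 extra days are Sun, Mon, Tue — 1 of them qualifies.
Total: 130 + 1 = 131.

131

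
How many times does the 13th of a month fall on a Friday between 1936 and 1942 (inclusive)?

Friday-the-13ths by year:
1936: Mar, Nov
1937: Aug
1938: May
1939: Jan, Oct
1940: Sep, Dec
1941: Jun
1942: Feb, Mar, Nov

12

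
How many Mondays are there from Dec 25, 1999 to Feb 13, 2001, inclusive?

60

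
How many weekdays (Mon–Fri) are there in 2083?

261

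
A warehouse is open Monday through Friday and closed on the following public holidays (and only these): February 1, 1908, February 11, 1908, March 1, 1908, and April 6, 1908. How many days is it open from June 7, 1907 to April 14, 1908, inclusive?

June 7, 1907 is a Friday.
That's 313 days from start to end, counting both.
313 = 7 × 44 + 5, so there are 44 full weeks plus 5 extra days.
Each full week contributes 5 weekdays (Mon–Fri): 44 × 5 = 220.
The 5 extra days are Friday, Saturday, Sunday, Monday, Tuesday — 3 of them qualify.
Total: 220 + 3 = 223.
Holidays: February 1, 1908 (Sat); February 11, 1908 (Tue); March 1, 1908 (Sun); April 6, 1908 (Mon).
2 of the 4 holidays fall on weekdays; the rest are weekends and were already excluded.
Business days: 223 − 2 = 221.

221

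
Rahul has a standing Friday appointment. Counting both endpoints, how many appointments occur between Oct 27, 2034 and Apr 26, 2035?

26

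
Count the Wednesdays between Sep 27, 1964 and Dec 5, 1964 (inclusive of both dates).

10

Sep 27, 1964 is a Sunday.
That's 70 days from start to end, counting both.
70 = 7 × 10, so the span is exactly 10 full weeks.
Each full week contributes one Wednesday: 10 so far.
Total: 10.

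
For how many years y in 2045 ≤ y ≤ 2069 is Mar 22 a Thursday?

4

Day of week of March 22 in each year:
2045: Wed, 2046: Thu ✓, 2047: Fri, 2048: Sun, 2049: Mon, 2050: Tue, 2051: Wed, 2052: Fri, 2053: Sat, 2054: Sun, 2055: Mon, 2056: Wed, 2057: Thu ✓, 2058: Fri, 2059: Sat, 2060: Mon, 2061: Tue, 2062: Wed, 2063: Thu ✓, 2064: Sat, 2065: Sun, 2066: Mon, 2067: Tue, 2068: Thu ✓, 2069: Fri
Thursdays: 2046, 2057, 2063, 2068.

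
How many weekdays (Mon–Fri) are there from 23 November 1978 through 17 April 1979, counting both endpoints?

104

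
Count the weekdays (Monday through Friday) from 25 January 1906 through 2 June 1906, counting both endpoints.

92 weekdays

25 January 1906 is a Thursday.
From 25 January 1906 to 2 June 1906 is 129 days inclusive.
129 = 7 × 18 + 3, so there are 18 full weeks plus 3 extra days.
Each full week contributes 5 weekdays (Mon–Fri): 18 × 5 = 90.
The 3 extra days are Thu, Fri, Sat — 2 of them qualify.
Total: 90 + 2 = 92.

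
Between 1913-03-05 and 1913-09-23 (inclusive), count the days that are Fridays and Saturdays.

58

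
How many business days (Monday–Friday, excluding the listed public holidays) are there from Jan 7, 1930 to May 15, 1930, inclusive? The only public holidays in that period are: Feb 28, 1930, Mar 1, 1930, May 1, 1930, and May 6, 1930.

Jan 7, 1930 is a Tuesday.
The range spans 129 days (inclusive of both endpoints).
129 = 7 × 18 + 3, so there are 18 full weeks plus 3 extra days.
Each full week contributes 5 weekdays (Mon–Fri): 18 × 5 = 90.
The 3 extra days are Tuesday, Wednesday, Thursday — 3 of them qualify.
Total: 90 + 3 = 93.
Holidays: Feb 28, 1930 (Fri); Mar 1, 1930 (Sat); May 1, 1930 (Thu); May 6, 1930 (Tue).
3 of the 4 holidays fall on weekdays; the rest are weekends and were already excluded.
Business days: 93 − 3 = 90.

90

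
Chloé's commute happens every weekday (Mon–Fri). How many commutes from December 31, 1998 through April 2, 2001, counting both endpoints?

December 31, 1998 is a Thursday.
The range spans 824 days (inclusive of both endpoints).
824 = 7 × 117 + 5, so there are 117 full weeks plus 5 extra days.
Each full week contributes 5 weekdays (Mon–Fri): 117 × 5 = 585.
The 5 extra days are Thursday, Friday, Saturday, Sunday, Monday — 3 of them qualify.
Total: 585 + 3 = 588.

588 weekdays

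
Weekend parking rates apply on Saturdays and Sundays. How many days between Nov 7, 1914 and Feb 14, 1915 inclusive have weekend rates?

30

Nov 7, 1914 is a Saturday.
From Nov 7, 1914 to Feb 14, 1915 is 100 days inclusive.
100 = 7 × 14 + 2, so there are 14 full weeks plus 2 extra days.
Each full week contributes 2 weekend days (Sat, Sun): 14 × 2 = 28.
The 2 extra days are Saturday, Sunday — 2 of them qualify.
Total: 28 + 2 = 30.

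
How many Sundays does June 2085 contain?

4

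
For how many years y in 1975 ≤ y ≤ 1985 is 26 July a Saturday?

2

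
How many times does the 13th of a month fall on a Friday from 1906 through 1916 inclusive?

Friday-the-13ths by year:
1906: Apr, Jul
1907: Sep, Dec
1908: Mar, Nov
1909: Aug
1910: May
1911: Jan, Oct
1912: Sep, Dec
1913: Jun
1914: Feb, Mar, Nov
1915: Aug
1916: Oct

18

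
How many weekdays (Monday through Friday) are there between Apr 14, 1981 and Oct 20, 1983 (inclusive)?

658

Apr 14, 1981 is a Tuesday.
That's 920 days from start to end, counting both.
920 = 7 × 131 + 3, so there are 131 full weeks plus 3 extra days.
Each full week contributes 5 weekdays (Mon–Fri): 131 × 5 = 655.
The 3 extra days are Tue, Wed, Thu — 3 of them qualify.
Total: 655 + 3 = 658.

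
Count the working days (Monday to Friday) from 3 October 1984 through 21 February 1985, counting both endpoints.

102

3 October 1984 is a Wednesday.
The range spans 142 days (inclusive of both endpoints).
142 = 7 × 20 + 2, so there are 20 full weeks plus 2 extra days.
Each full week contributes 5 weekdays (Mon–Fri): 20 × 5 = 100.
The 2 extra days are Wednesday, Thursday — 2 of them qualify.
Total: 100 + 2 = 102.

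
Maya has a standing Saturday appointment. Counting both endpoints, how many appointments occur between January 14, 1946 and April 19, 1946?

13

January 14, 1946 is a Monday.
That's 96 days from start to end, counting both.
96 = 7 × 13 + 5, so there are 13 full weeks plus 5 extra days.
Each full week contributes one Saturday: 13 so far.
The 5 extra days are Monday, Tuesday, Wednesday, Thursday, Friday — none qualify.
Total: 13 + 0 = 13.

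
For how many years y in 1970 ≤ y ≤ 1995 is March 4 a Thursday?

4

Day of week of March 4 in each year:
1970: Wed, 1971: Thu ✓, 1972: Sat, 1973: Sun, 1974: Mon, 1975: Tue, 1976: Thu ✓, 1977: Fri, 1978: Sat, 1979: Sun, 1980: Tue, 1981: Wed, 1982: Thu ✓, 1983: Fri, 1984: Sun, 1985: Mon, 1986: Tue, 1987: Wed, 1988: Fri, 1989: Sat, 1990: Sun, 1991: Mon, 1992: Wed, 1993: Thu ✓, 1994: Fri, 1995: Sat
Thursdays: 1971, 1976, 1982, 1993.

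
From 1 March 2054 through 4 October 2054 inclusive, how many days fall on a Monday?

1 March 2054 is a Sunday.
That's 218 days from start to end, counting both.
218 = 7 × 31 + 1, so there are 31 full weeks plus 1 extra day.
Each full week contributes one Monday: 31 so far.
The 1 extra day is Sun — none qualify.
Total: 31 + 0 = 31.

31 Mondays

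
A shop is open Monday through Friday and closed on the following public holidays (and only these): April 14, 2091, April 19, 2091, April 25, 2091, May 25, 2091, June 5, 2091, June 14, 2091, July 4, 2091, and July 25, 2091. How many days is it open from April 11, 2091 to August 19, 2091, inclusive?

April 11, 2091 is a Wednesday.
That's 131 days from start to end, counting both.
131 = 7 × 18 + 5, so there are 18 full weeks plus 5 extra days.
Each full week contributes 5 weekdays (Mon–Fri): 18 × 5 = 90.
The 5 extra days are Wednesday, Thursday, Friday, Saturday, Sunday — 3 of them qualify.
Total: 90 + 3 = 93.
Holidays: April 14, 2091 (Sat); April 19, 2091 (Thu); April 25, 2091 (Wed); May 25, 2091 (Fri); June 5, 2091 (Tue); June 14, 2091 (Thu); July 4, 2091 (Wed); July 25, 2091 (Wed).
7 of the 8 holidays fall on weekdays; the rest are weekends and were already excluded.
Business days: 93 − 7 = 86.

86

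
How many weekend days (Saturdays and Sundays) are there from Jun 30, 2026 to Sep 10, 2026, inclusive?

Jun 30, 2026 is a Tuesday.
From Jun 30, 2026 to Sep 10, 2026 is 73 days inclusive.
73 = 7 × 10 + 3, so there are 10 full weeks plus 3 extra days.
Each full week contributes 2 weekend days (Sat, Sun): 10 × 2 = 20.
The 3 extra days are Tuesday, Wednesday, Thursday — none qualify.
Total: 20 + 0 = 20.

20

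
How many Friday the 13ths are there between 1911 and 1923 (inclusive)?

22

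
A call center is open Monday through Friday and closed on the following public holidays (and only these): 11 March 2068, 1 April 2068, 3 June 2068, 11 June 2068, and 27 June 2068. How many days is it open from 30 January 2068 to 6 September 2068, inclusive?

157

30 January 2068 is a Monday.
The range spans 221 days (inclusive of both endpoints).
221 = 7 × 31 + 4, so there are 31 full weeks plus 4 extra days.
Each full week contributes 5 weekdays (Mon–Fri): 31 × 5 = 155.
The 4 extra days are Monday, Tuesday, Wednesday, Thursday — 4 of them qualify.
Total: 155 + 4 = 159.
Holidays: 11 March 2068 (Sun); 1 April 2068 (Sun); 3 June 2068 (Sun); 11 June 2068 (Mon); 27 June 2068 (Wed).
2 of the 5 holidays fall on weekdays; the rest are weekends and were already excluded.
Business days: 159 − 2 = 157.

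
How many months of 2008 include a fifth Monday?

A month has five Mondays exactly when Monday falls within its first (length − 28) days.
Jan: 31 days, starts Tue → 5 of Tue, Wed, Thu
Feb: 29 days, starts Fri → 5 of Fri
Mar: 31 days, starts Sat → 5 of Sat, Sun, Mon ✓
Apr: 30 days, starts Tue → 5 of Tue, Wed
May: 31 days, starts Thu → 5 of Thu, Fri, Sat
Jun: 30 days, starts Sun → 5 of Sun, Mon ✓
Jul: 31 days, starts Tue → 5 of Tue, Wed, Thu
Aug: 31 days, starts Fri → 5 of Fri, Sat, Sun
Sep: 30 days, starts Mon → 5 of Mon, Tue ✓
Oct: 31 days, starts Wed → 5 of Wed, Thu, Fri
Nov: 30 days, starts Sat → 5 of Sat, Sun
Dec: 31 days, starts Mon → 5 of Mon, Tue, Wed ✓
Months with five Mondays: Mar, Jun, Sep, Dec.

4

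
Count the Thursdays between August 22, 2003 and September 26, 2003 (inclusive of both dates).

August 22, 2003 is a Friday.
That's 36 days from start to end, counting both.
36 = 7 × 5 + 1, so there are 5 full weeks plus 1 extra day.
Each full week contributes one Thursday: 5 so far.
The 1 extra day is Fri — none qualify.
Total: 5 + 0 = 5.

5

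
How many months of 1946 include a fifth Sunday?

4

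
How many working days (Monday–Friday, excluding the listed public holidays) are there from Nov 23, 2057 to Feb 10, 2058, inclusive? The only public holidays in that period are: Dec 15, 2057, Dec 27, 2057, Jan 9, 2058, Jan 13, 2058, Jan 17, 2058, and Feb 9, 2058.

53

Nov 23, 2057 is a Friday.
From Nov 23, 2057 to Feb 10, 2058 is 80 days inclusive.
80 = 7 × 11 + 3, so there are 11 full weeks plus 3 extra days.
Each full week contributes 5 weekdays (Mon–Fri): 11 × 5 = 55.
The 3 extra days are Fri, Sat, Sun — 1 of them qualifies.
Total: 55 + 1 = 56.
Holidays: Dec 15, 2057 (Sat); Dec 27, 2057 (Thu); Jan 9, 2058 (Wed); Jan 13, 2058 (Sun); Jan 17, 2058 (Thu); Feb 9, 2058 (Sat).
3 of the 6 holidays fall on weekdays; the rest are weekends and were already excluded.
Business days: 56 − 3 = 53.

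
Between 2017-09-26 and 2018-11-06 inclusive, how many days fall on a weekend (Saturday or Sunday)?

2017-09-26 is a Tuesday.
From 2017-09-26 to 2018-11-06 is 407 days inclusive.
407 = 7 × 58 + 1, so there are 58 full weeks plus 1 extra day.
Each full week contributes 2 weekend days (Sat, Sun): 58 × 2 = 116.
The 1 extra day is Tuesday — none qualify.
Total: 116 + 0 = 116.

116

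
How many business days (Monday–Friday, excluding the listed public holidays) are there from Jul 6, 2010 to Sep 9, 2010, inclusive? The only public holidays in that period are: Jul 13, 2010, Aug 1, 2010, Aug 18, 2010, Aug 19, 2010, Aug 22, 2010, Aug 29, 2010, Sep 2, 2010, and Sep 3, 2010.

43

Jul 6, 2010 is a Tuesday.
That's 66 days from start to end, counting both.
66 = 7 × 9 + 3, so there are 9 full weeks plus 3 extra days.
Each full week contributes 5 weekdays (Mon–Fri): 9 × 5 = 45.
The 3 extra days are Tuesday, Wednesday, Thursday — 3 of them qualify.
Total: 45 + 3 = 48.
Holidays: Jul 13, 2010 (Tue); Aug 1, 2010 (Sun); Aug 18, 2010 (Wed); Aug 19, 2010 (Thu); Aug 22, 2010 (Sun); Aug 29, 2010 (Sun); Sep 2, 2010 (Thu); Sep 3, 2010 (Fri).
5 of the 8 holidays fall on weekdays; the rest are weekends and were already excluded.
Business days: 48 − 5 = 43.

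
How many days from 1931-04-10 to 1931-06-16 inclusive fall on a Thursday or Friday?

1931-04-10 is a Friday.
That's 68 days from start to end, counting both.
68 = 7 × 9 + 5, so there are 9 full weeks plus 5 extra days.
Each full week contributes 2 days from the set (Thu, Fri): 9 × 2 = 18.
The 5 extra days are Fri, Sat, Sun, Mon, Tue — 1 of them qualifies.
Total: 18 + 1 = 19.

19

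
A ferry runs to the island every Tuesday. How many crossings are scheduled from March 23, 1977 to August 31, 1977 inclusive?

23 Tuesdays

March 23, 1977 is a Wednesday.
The range spans 162 days (inclusive of both endpoints).
162 = 7 × 23 + 1, so there are 23 full weeks plus 1 extra day.
Each full week contributes one Tuesday: 23 so far.
The 1 extra day is Wednesday — none qualify.
Total: 23 + 0 = 23.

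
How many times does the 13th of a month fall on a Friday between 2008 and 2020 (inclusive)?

Friday-the-13ths by year:
2008: Jun
2009: Feb, Mar, Nov
2010: Aug
2011: May
2012: Jan, Apr, Jul
2013: Sep, Dec
2014: Jun
2015: Feb, Mar, Nov
2016: May
2017: Jan, Oct
2018: Apr, Jul
2019: Sep, Dec
2020: Mar, Nov

24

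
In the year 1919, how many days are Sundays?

1 January 1919 is a Wednesday.
From 1 January 1919 to 31 December 1919 is 365 days inclusive.
365 = 7 × 52 + 1, so there are 52 full weeks plus 1 extra day.
Each full week contributes one Sunday: 52 so far.
The 1 extra day is Wed — none qualify.
Total: 52 + 0 = 52.

52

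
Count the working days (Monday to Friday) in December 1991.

22 weekdays

Dec 1, 1991 is a Sunday.
The range spans 31 days (inclusive of both endpoints).
31 = 7 × 4 + 3, so there are 4 full weeks plus 3 extra days.
Each full week contributes 5 weekdays (Mon–Fri): 4 × 5 = 20.
The 3 extra days are Sunday, Monday, Tuesday — 2 of them qualify.
Total: 20 + 2 = 22.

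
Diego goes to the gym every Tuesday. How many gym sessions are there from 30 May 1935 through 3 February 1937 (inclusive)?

88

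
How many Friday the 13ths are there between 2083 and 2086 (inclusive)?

6

Friday-the-13ths by year:
2083: Aug
2084: Oct
2085: Apr, Jul
2086: Sep, Dec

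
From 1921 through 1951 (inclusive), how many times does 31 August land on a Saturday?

4

Day of week of August 31 in each year:
1921: Wed, 1922: Thu, 1923: Fri, 1924: Sun, 1925: Mon, 1926: Tue, 1927: Wed, 1928: Fri, 1929: Sat ✓, 1930: Sun, 1931: Mon, 1932: Wed, 1933: Thu, 1934: Fri, 1935: Sat ✓, 1936: Mon, 1937: Tue, 1938: Wed, 1939: Thu, 1940: Sat ✓, 1941: Sun, 1942: Mon, 1943: Tue, 1944: Thu, 1945: Fri, 1946: Sat ✓, 1947: Sun, 1948: Tue, 1949: Wed, 1950: Thu, 1951: Fri
Saturdays: 1929, 1935, 1940, 1946.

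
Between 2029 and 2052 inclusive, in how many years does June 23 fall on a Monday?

3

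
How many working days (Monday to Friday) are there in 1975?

261

Jan 1, 1975 is a Wednesday.
From Jan 1, 1975 to Dec 31, 1975 is 365 days inclusive.
365 = 7 × 52 + 1, so there are 52 full weeks plus 1 extra day.
Each full week contributes 5 weekdays (Mon–Fri): 52 × 5 = 260.
The 1 extra day is Wed — 1 of them qualifies.
Total: 260 + 1 = 261.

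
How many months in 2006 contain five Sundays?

5

A month has five Sundays exactly when Sunday falls within its first (length − 28) days.
Jan: 31 days, starts Sun → 5 of Sun, Mon, Tue ✓
Feb: 28 days, starts Wed → 5 of (none)
Mar: 31 days, starts Wed → 5 of Wed, Thu, Fri
Apr: 30 days, starts Sat → 5 of Sat, Sun ✓
May: 31 days, starts Mon → 5 of Mon, Tue, Wed
Jun: 30 days, starts Thu → 5 of Thu, Fri
Jul: 31 days, starts Sat → 5 of Sat, Sun, Mon ✓
Aug: 31 days, starts Tue → 5 of Tue, Wed, Thu
Sep: 30 days, starts Fri → 5 of Fri, Sat
Oct: 31 days, starts Sun → 5 of Sun, Mon, Tue ✓
Nov: 30 days, starts Wed → 5 of Wed, Thu
Dec: 31 days, starts Fri → 5 of Fri, Sat, Sun ✓
Months with five Sundays: Jan, Apr, Jul, Oct, Dec.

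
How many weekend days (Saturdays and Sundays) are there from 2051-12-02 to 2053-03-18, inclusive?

136

2051-12-02 is a Saturday.
From 2051-12-02 to 2053-03-18 is 473 days inclusive.
473 = 7 × 67 + 4, so there are 67 full weeks plus 4 extra days.
Each full week contributes 2 weekend days (Sat, Sun): 67 × 2 = 134.
The 4 extra days are Saturday, Sunday, Monday, Tuesday — 2 of them qualify.
Total: 134 + 2 = 136.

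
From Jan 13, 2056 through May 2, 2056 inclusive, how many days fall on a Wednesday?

15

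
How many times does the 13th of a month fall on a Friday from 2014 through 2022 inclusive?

Friday-the-13ths by year:
2014: Jun
2015: Feb, Mar, Nov
2016: May
2017: Jan, Oct
2018: Apr, Jul
2019: Sep, Dec
2020: Mar, Nov
2021: Aug
2022: May

15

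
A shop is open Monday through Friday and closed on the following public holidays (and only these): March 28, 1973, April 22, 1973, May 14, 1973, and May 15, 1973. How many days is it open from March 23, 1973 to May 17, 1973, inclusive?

March 23, 1973 is a Friday.
The range spans 56 days (inclusive of both endpoints).
56 = 7 × 8, so the span is exactly 8 full weeks.
Each full week contributes 5 weekdays (Mon–Fri): 8 × 5 = 40.
Holidays: March 28, 1973 (Wed); April 22, 1973 (Sun); May 14, 1973 (Mon); May 15, 1973 (Tue).
3 of the 4 holidays fall on weekdays; the rest are weekends and were already excluded.
Business days: 40 − 3 = 37.

37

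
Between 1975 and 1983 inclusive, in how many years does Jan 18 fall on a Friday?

Day of week of January 18 in each year:
1975: Sat, 1976: Sun, 1977: Tue, 1978: Wed, 1979: Thu, 1980: Fri ✓, 1981: Sun, 1982: Mon, 1983: Tue
Fridays: 1980.

1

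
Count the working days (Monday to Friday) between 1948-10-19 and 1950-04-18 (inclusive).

391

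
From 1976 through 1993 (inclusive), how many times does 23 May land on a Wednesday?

3

Day of week of May 23 in each year:
1976: Sun, 1977: Mon, 1978: Tue, 1979: Wed ✓, 1980: Fri, 1981: Sat, 1982: Sun, 1983: Mon, 1984: Wed ✓, 1985: Thu, 1986: Fri, 1987: Sat, 1988: Mon, 1989: Tue, 1990: Wed ✓, 1991: Thu, 1992: Sat, 1993: Sun
Wednesdays: 1979, 1984, 1990.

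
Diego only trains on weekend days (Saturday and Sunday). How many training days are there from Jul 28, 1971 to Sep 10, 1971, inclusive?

Jul 28, 1971 is a Wednesday.
From Jul 28, 1971 to Sep 10, 1971 is 45 days inclusive.
45 = 7 × 6 + 3, so there are 6 full weeks plus 3 extra days.
Each full week contributes 2 weekend days (Sat, Sun): 6 × 2 = 12.
The 3 extra days are Wed, Thu, Fri — none qualify.
Total: 12 + 0 = 12.

12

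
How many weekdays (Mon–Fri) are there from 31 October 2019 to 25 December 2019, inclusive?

40 weekdays

31 October 2019 is a Thursday.
From 31 October 2019 to 25 December 2019 is 56 days inclusive.
56 = 7 × 8, so the span is exactly 8 full weeks.
Each full week contributes 5 weekdays (Mon–Fri): 8 × 5 = 40.
Total: 40.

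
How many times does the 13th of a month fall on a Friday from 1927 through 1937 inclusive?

20

Friday-the-13ths by year:
1927: May
1928: Jan, Apr, Jul
1929: Sep, Dec
1930: Jun
1931: Feb, Mar, Nov
1932: May
1933: Jan, Oct
1934: Apr, Jul
1935: Sep, Dec
1936: Mar, Nov
1937: Aug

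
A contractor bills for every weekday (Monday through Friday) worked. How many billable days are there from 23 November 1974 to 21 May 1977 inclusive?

23 November 1974 is a Saturday.
From 23 November 1974 to 21 May 1977 is 911 days inclusive.
911 = 7 × 130 + 1, so there are 130 full weeks plus 1 extra day.
Each full week contributes 5 weekdays (Mon–Fri): 130 × 5 = 650.
The 1 extra day is Sat — none qualify.
Total: 650 + 0 = 650.

650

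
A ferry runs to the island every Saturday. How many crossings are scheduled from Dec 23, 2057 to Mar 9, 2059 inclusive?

63 Saturdays

Dec 23, 2057 is a Sunday.
From Dec 23, 2057 to Mar 9, 2059 is 442 days inclusive.
442 = 7 × 63 + 1, so there are 63 full weeks plus 1 extra day.
Each full week contributes one Saturday: 63 so far.
The 1 extra day is Sun — none qualify.
Total: 63 + 0 = 63.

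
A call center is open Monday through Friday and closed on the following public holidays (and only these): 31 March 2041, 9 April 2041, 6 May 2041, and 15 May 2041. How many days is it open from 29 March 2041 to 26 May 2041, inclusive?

38 business days

29 March 2041 is a Friday.
From 29 March 2041 to 26 May 2041 is 59 days inclusive.
59 = 7 × 8 + 3, so there are 8 full weeks plus 3 extra days.
Each full week contributes 5 weekdays (Mon–Fri): 8 × 5 = 40.
The 3 extra days are Friday, Saturday, Sunday — 1 of them qualifies.
Total: 40 + 1 = 41.
Holidays: 31 March 2041 (Sun); 9 April 2041 (Tue); 6 May 2041 (Mon); 15 May 2041 (Wed).
3 of the 4 holidays fall on weekdays; the rest are weekends and were already excluded.
Business days: 41 − 3 = 38.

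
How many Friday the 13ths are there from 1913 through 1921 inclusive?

Friday-the-13ths by year:
1913: Jun
1914: Feb, Mar, Nov
1915: Aug
1916: Oct
1917: Apr, Jul
1918: Sep, Dec
1919: Jun
1920: Feb, Aug
1921: May

14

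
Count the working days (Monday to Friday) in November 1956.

22

Nov 1, 1956 is a Thursday.
From Nov 1, 1956 to Nov 30, 1956 is 30 days inclusive.
30 = 7 × 4 + 2, so there are 4 full weeks plus 2 extra days.
Each full week contributes 5 weekdays (Mon–Fri): 4 × 5 = 20.
The 2 extra days are Thursday, Friday — 2 of them qualify.
Total: 20 + 2 = 22.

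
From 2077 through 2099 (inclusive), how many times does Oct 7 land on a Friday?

Day of week of October 7 in each year:
2077: Thu, 2078: Fri ✓, 2079: Sat, 2080: Mon, 2081: Tue, 2082: Wed, 2083: Thu, 2084: Sat, 2085: Sun, 2086: Mon, 2087: Tue, 2088: Thu, 2089: Fri ✓, 2090: Sat, 2091: Sun, 2092: Tue, 2093: Wed, 2094: Thu, 2095: Fri ✓, 2096: Sun, 2097: Mon, 2098: Tue, 2099: Wed
Fridays: 2078, 2089, 2095.

3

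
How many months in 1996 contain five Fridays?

4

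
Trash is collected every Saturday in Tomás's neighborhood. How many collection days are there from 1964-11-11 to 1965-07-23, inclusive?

36

1964-11-11 is a Wednesday.
That's 255 days from start to end, counting both.
255 = 7 × 36 + 3, so there are 36 full weeks plus 3 extra days.
Each full week contributes one Saturday: 36 so far.
The 3 extra days are Wednesday, Thursday, Friday — none qualify.
Total: 36 + 0 = 36.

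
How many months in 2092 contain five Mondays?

A month has five Mondays exactly when Monday falls within its first (length − 28) days.
Jan: 31 days, starts Tue → 5 of Tue, Wed, Thu
Feb: 29 days, starts Fri → 5 of Fri
Mar: 31 days, starts Sat → 5 of Sat, Sun, Mon ✓
Apr: 30 days, starts Tue → 5 of Tue, Wed
May: 31 days, starts Thu → 5 of Thu, Fri, Sat
Jun: 30 days, starts Sun → 5 of Sun, Mon ✓
Jul: 31 days, starts Tue → 5 of Tue, Wed, Thu
Aug: 31 days, starts Fri → 5 of Fri, Sat, Sun
Sep: 30 days, starts Mon → 5 of Mon, Tue ✓
Oct: 31 days, starts Wed → 5 of Wed, Thu, Fri
Nov: 30 days, starts Sat → 5 of Sat, Sun
Dec: 31 days, starts Mon → 5 of Mon, Tue, Wed ✓
Months with five Mondays: Mar, Jun, Sep, Dec.

4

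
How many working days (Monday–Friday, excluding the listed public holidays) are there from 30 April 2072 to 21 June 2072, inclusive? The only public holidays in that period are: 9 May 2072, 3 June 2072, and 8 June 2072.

34

30 April 2072 is a Saturday.
The range spans 53 days (inclusive of both endpoints).
53 = 7 × 7 + 4, so there are 7 full weeks plus 4 extra days.
Each full week contributes 5 weekdays (Mon–Fri): 7 × 5 = 35.
The 4 extra days are Sat, Sun, Mon, Tue — 2 of them qualify.
Total: 35 + 2 = 37.
Holidays: 9 May 2072 (Mon); 3 June 2072 (Fri); 8 June 2072 (Wed).
All 3 holidays fall on weekdays, so subtract 3.
Business days: 37 − 3 = 34.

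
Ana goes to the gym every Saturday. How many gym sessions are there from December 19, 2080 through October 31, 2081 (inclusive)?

December 19, 2080 is a Thursday.
The range spans 317 days (inclusive of both endpoints).
317 = 7 × 45 + 2, so there are 45 full weeks plus 2 extra days.
Each full week contributes one Saturday: 45 so far.
The 2 extra days are Thu, Fri — none qualify.
Total: 45 + 0 = 45.

45 Saturdays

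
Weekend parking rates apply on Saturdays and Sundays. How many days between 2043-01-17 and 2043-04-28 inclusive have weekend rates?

30

2043-01-17 is a Saturday.
From 2043-01-17 to 2043-04-28 is 102 days inclusive.
102 = 7 × 14 + 4, so there are 14 full weeks plus 4 extra days.
Each full week contributes 2 weekend days (Sat, Sun): 14 × 2 = 28.
The 4 extra days are Saturday, Sunday, Monday, Tuesday — 2 of them qualify.
Total: 28 + 2 = 30.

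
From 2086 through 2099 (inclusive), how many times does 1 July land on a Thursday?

Day of week of July 1 in each year:
2086: Mon, 2087: Tue, 2088: Thu ✓, 2089: Fri, 2090: Sat, 2091: Sun, 2092: Tue, 2093: Wed, 2094: Thu ✓, 2095: Fri, 2096: Sun, 2097: Mon, 2098: Tue, 2099: Wed
Thursdays: 2088, 2094.

2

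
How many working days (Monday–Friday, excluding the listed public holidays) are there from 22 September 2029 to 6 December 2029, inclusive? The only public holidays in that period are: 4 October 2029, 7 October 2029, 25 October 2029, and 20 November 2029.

51

22 September 2029 is a Saturday.
The range spans 76 days (inclusive of both endpoints).
76 = 7 × 10 + 6, so there are 10 full weeks plus 6 extra days.
Each full week contributes 5 weekdays (Mon–Fri): 10 × 5 = 50.
The 6 extra days are Sat, Sun, Mon, Tue, Wed, Thu — 4 of them qualify.
Total: 50 + 4 = 54.
Holidays: 4 October 2029 (Thu); 7 October 2029 (Sun); 25 October 2029 (Thu); 20 November 2029 (Tue).
3 of the 4 holidays fall on weekdays; the rest are weekends and were already excluded.
Business days: 54 − 3 = 51.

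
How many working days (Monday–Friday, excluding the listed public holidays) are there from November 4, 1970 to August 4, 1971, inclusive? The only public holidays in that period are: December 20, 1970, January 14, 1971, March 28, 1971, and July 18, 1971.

195

November 4, 1970 is a Wednesday.
From November 4, 1970 to August 4, 1971 is 274 days inclusive.
274 = 7 × 39 + 1, so there are 39 full weeks plus 1 extra day.
Each full week contributes 5 weekdays (Mon–Fri): 39 × 5 = 195.
The 1 extra day is Wednesday — 1 of them qualifies.
Total: 195 + 1 = 196.
Holidays: December 20, 1970 (Sun); January 14, 1971 (Thu); March 28, 1971 (Sun); July 18, 1971 (Sun).
1 of the 4 holidays fall on weekdays; the rest are weekends and were already excluded.
Business days: 196 − 1 = 195.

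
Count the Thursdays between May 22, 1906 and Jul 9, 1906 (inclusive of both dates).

May 22, 1906 is a Tuesday.
The range spans 49 days (inclusive of both endpoints).
49 = 7 × 7, so the span is exactly 7 full weeks.
Each full week contributes one Thursday: 7 so far.

7 Thursdays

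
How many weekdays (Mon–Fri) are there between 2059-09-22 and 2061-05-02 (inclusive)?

421 weekdays

2059-09-22 is a Monday.
That's 589 days from start to end, counting both.
589 = 7 × 84 + 1, so there are 84 full weeks plus 1 extra day.
Each full week contributes 5 weekdays (Mon–Fri): 84 × 5 = 420.
The 1 extra day is Mon — 1 of them qualifies.
Total: 420 + 1 = 421.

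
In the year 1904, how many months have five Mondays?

4

A month has five Mondays exactly when Monday falls within its first (length − 28) days.
Jan: 31 days, starts Fri → 5 of Fri, Sat, Sun
Feb: 29 days, starts Mon → 5 of Mon ✓
Mar: 31 days, starts Tue → 5 of Tue, Wed, Thu
Apr: 30 days, starts Fri → 5 of Fri, Sat
May: 31 days, starts Sun → 5 of Sun, Mon, Tue ✓
Jun: 30 days, starts Wed → 5 of Wed, Thu
Jul: 31 days, starts Fri → 5 of Fri, Sat, Sun
Aug: 31 days, starts Mon → 5 of Mon, Tue, Wed ✓
Sep: 30 days, starts Thu → 5 of Thu, Fri
Oct: 31 days, starts Sat → 5 of Sat, Sun, Mon ✓
Nov: 30 days, starts Tue → 5 of Tue, Wed
Dec: 31 days, starts Thu → 5 of Thu, Fri, Sat
Months with five Mondays: Feb, May, Aug, Oct.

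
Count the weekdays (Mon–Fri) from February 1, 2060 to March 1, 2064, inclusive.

February 1, 2060 is a Sunday.
That's 1491 days from start to end, counting both.
1491 = 7 × 213, so the span is exactly 213 full weeks.
Each full week contributes 5 weekdays (Mon–Fri): 213 × 5 = 1065.
Total: 1065.

1065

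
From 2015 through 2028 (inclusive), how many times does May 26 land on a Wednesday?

Day of week of May 26 in each year:
2015: Tue, 2016: Thu, 2017: Fri, 2018: Sat, 2019: Sun, 2020: Tue, 2021: Wed ✓, 2022: Thu, 2023: Fri, 2024: Sun, 2025: Mon, 2026: Tue, 2027: Wed ✓, 2028: Fri
Wednesdays: 2021, 2027.

2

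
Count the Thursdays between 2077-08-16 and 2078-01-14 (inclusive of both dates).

22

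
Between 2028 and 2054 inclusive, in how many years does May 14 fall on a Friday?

Day of week of May 14 in each year:
2028: Sun, 2029: Mon, 2030: Tue, 2031: Wed, 2032: Fri ✓, 2033: Sat, 2034: Sun, 2035: Mon, 2036: Wed, 2037: Thu, 2038: Fri ✓, 2039: Sat, 2040: Mon, 2041: Tue, 2042: Wed, 2043: Thu, 2044: Sat, 2045: Sun, 2046: Mon, 2047: Tue, 2048: Thu, 2049: Fri ✓, 2050: Sat, 2051: Sun, 2052: Tue, 2053: Wed, 2054: Thu
Fridays: 2032, 2038, 2049.

3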